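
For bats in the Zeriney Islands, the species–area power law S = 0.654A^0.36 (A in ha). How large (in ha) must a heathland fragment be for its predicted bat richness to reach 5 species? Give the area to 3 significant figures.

5 = 0.654 × A^0.36  ⇒  A^0.36 = 5/0.654 = 7.645
ln A = ln(7.645) / 0.36 = 2.0341 / 0.36 = 5.6502
A = e^5.6502 ≈ 284.4 ha

284 ha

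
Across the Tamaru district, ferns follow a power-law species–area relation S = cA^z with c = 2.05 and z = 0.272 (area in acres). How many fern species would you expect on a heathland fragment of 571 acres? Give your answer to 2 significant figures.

S = 2.05 × 571^0.272
ln S = ln 2.05 + 0.272 × ln 571 = 0.7178 + 0.272 × 6.3474 = 2.4443
S = e^2.4443 ≈ 11.52

12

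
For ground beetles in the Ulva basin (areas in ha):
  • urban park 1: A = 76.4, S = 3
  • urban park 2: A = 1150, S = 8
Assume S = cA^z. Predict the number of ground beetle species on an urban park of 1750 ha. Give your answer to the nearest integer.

z = ln(8/3) / ln(1150/76.4) = 0.9808 / 2.7115 = 0.3617
c = 3 / 76.4^0.3617 = 3 / 4.799 = 0.6251
S₃ = 0.6251 × 1750^0.3617 = 0.6251 × 14.9 ≈ 9.312

9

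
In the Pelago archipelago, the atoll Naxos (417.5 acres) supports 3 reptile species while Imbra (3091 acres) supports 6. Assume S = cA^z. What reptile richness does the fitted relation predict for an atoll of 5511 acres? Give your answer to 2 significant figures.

z = ln(6/3) / ln(3091/417.5) = 0.6931 / 2.0020 = 0.3462
c = 3 / 417.5^0.3462 = 3 / 8.079 = 0.3713
S₃ = 0.3713 × 5511^0.3462 = 0.3713 × 19.74 ≈ 7.33

7.3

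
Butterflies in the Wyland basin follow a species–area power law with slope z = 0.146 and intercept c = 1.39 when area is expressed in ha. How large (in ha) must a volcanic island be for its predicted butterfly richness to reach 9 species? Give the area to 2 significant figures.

9 = 1.39 × A^0.146  ⇒  A^0.146 = 9/1.39 = 6.475
ln A = ln(6.475) / 0.146 = 1.8679 / 0.146 = 12.7940
A = e^12.7940 ≈ 360043 ha

360000 ha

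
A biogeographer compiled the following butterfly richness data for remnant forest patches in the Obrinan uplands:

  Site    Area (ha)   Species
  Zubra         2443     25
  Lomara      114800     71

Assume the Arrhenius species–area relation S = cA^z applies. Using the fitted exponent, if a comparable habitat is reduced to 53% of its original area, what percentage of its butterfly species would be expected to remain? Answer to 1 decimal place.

84.2%

z = ln(71/25) / ln(114800/2443) = 1.0438 / 3.8500 = 0.2711
S_new/S_old = (A_new/A_old)^z = 0.53^0.2711 = exp(0.2711 × -0.6349) = 0.8419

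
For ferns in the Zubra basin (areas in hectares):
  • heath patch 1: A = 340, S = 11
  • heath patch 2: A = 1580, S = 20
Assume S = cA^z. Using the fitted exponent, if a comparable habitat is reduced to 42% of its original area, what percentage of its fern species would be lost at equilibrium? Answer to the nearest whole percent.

z = ln(20/11) / ln(1580/340) = 0.5978 / 1.5362 = 0.3892
S_new/S_old = (A_new/A_old)^z = 0.42^0.3892 = exp(0.3892 × -0.8675) = 0.7135
Fraction lost = 1 − 0.7135 = 0.2865

29%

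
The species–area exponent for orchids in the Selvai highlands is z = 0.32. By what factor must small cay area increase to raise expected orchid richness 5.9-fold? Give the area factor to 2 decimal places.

(A₂/A₁)^0.32 = 5.9, so A₂/A₁ = 5.9^(1/0.32) = 5.9^3.125
ln(A₂/A₁) = ln 5.9 / 0.32 = 1.7750 / 0.32 = 5.5467
A₂/A₁ = e^5.5467 ≈ 256.4

256.40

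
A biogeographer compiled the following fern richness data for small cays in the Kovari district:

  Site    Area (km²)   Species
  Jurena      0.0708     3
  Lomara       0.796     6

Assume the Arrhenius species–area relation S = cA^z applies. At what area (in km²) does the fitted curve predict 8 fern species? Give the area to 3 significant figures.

z = ln(6/3) / ln(0.796/0.0708) = 0.6931 / 2.4197 = 0.2865
c = 3 / 0.0708^0.2865 = 3 / 0.4684 = 6.405
A = (8/6.405)^(1/0.2865) ⇒ ln A = ln(1.249)/0.2865 = 0.7761
A = e^0.7761 ≈ 2.173 km²

2.17 km²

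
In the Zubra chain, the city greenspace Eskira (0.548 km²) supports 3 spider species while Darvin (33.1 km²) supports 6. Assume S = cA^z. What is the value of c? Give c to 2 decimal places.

z = ln(S₂/S₁) / ln(A₂/A₁) = ln(6/3) / ln(33.1/0.548) = 0.6931 / 4.1010 = 0.1690
c = S₁ / A₁^z = 3 / 0.548^0.1690 = 3 / 0.9033 = 3.321

3.32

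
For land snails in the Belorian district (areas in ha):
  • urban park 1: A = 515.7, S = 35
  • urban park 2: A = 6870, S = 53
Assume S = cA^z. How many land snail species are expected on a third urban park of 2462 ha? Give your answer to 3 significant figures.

z = ln(53/35) / ln(6870/515.7) = 0.4149 / 2.5894 = 0.1602
c = 35 / 515.7^0.1602 = 35 / 2.721 = 12.87
S₃ = 12.87 × 2462^0.1602 = 12.87 × 3.495 ≈ 44.96

45.0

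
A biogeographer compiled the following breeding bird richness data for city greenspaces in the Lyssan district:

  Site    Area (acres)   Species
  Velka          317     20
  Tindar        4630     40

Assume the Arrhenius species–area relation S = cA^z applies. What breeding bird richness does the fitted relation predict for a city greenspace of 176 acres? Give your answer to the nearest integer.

17

z = ln(40/20) / ln(4630/317) = 0.6931 / 2.6814 = 0.2585
c = 20 / 317^0.2585 = 20 / 4.431 = 4.513
S₃ = 4.513 × 176^0.2585 = 4.513 × 3.806 ≈ 17.18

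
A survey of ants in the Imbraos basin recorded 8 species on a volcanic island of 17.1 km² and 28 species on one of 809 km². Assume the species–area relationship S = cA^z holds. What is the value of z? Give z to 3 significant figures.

0.325

Taking logs: ln S = ln c + z ln A, so z = (ln S₂ − ln S₁)/(ln A₂ − ln A₁).
z = ln(28/8) / ln(809/17.1) = ln(3.5) / ln(47.31) = 1.2528 / 3.8567 = 0.3248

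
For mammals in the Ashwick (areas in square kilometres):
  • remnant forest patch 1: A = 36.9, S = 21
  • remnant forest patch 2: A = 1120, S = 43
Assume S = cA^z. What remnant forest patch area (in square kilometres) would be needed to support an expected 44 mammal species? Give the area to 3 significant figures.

1250 square kilometres

z = ln(43/21) / ln(1120/36.9) = 0.7167 / 3.4129 = 0.2100
c = 21 / 36.9^0.2100 = 21 / 2.133 = 9.844
A = (44/9.844)^(1/0.2100) ⇒ ln A = ln(4.47)/0.2100 = 7.1306
A = e^7.1306 ≈ 1250 square kilometres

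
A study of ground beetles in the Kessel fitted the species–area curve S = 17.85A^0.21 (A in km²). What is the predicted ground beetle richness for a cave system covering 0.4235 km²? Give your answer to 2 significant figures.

S = 17.85 × 0.4235^0.21
ln S = ln 17.85 + 0.21 × ln 0.4235 = 2.8820 + 0.21 × -0.8592 = 2.7016
S = e^2.7016 ≈ 14.9

15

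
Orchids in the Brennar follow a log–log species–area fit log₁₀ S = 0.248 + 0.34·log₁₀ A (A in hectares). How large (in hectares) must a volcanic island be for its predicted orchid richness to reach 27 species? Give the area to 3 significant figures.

3020 hectares

27 = 1.77 × A^0.34  ⇒  A^0.34 = 27/1.77 = 15.25
ln A = ln(15.25) / 0.34 = 2.7248 / 0.34 = 8.0141
A = e^8.0141 ≈ 3023 hectares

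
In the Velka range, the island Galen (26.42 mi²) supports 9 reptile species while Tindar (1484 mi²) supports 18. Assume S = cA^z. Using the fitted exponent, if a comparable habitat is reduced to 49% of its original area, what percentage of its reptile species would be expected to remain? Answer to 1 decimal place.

88.4%

z = ln(18/9) / ln(1484/26.42) = 0.6931 / 4.0284 = 0.1721
S_new/S_old = (A_new/A_old)^z = 0.49^0.1721 = exp(0.1721 × -0.7133) = 0.8845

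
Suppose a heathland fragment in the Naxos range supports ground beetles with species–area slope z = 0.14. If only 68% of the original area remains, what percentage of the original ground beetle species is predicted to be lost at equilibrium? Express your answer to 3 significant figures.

S_new/S_old = (A_new/A_old)^z = 0.68^0.14
= exp(0.14 × ln 0.68) = exp(0.14 × -0.3857) = exp(-0.0540) ≈ 0.9474
Fraction lost = 1 − 0.9474 = 0.05256

5.26%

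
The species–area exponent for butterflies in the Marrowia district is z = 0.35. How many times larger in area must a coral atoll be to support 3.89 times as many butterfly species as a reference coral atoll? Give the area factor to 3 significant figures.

(A₂/A₁)^0.35 = 3.89, so A₂/A₁ = 3.89^(1/0.35) = 3.89^2.857
ln(A₂/A₁) = ln 3.89 / 0.35 = 1.3584 / 0.35 = 3.8812
A₂/A₁ = e^3.8812 ≈ 48.48

48.5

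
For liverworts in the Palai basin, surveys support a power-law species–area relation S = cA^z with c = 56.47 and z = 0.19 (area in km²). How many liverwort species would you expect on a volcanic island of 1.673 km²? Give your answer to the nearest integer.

S = 56.47 × 1.673^0.19
ln S = ln 56.47 + 0.19 × ln 1.673 = 4.0337 + 0.19 × 0.5146 = 4.1315
S = e^4.1315 ≈ 62.27

62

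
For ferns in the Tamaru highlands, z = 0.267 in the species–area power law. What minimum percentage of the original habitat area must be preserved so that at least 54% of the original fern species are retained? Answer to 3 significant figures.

9.95%

Need (A_new/A_old)^0.267 = 0.54, so A_new/A_old = 0.54^(1/0.267) = 0.54^3.745
ln(A_new/A_old) = ln 0.54 / 0.267 = -0.6162 / 0.267 = -2.3078
A_new/A_old = e^-2.3078 ≈ 0.09948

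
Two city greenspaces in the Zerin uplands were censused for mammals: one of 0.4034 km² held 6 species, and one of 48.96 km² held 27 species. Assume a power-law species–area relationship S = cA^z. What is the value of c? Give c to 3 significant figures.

7.97

z = ln(S₂/S₁) / ln(A₂/A₁) = ln(27/6) / ln(48.96/0.4034) = 1.5041 / 4.7988 = 0.3134
c = S₁ / A₁^z = 6 / 0.4034^0.3134 = 6 / 0.7524 = 7.975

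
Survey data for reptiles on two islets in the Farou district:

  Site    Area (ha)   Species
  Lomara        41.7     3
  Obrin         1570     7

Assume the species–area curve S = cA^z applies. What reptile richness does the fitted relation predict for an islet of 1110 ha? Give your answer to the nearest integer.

z = ln(7/3) / ln(1570/41.7) = 0.8473 / 3.6283 = 0.2335
c = 3 / 41.7^0.2335 = 3 / 2.39 = 1.255
S₃ = 1.255 × 1110^0.2335 = 1.255 × 5.142 ≈ 6.456

6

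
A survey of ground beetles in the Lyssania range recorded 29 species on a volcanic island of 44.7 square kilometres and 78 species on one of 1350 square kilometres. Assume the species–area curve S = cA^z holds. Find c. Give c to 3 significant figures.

z = ln(S₂/S₁) / ln(A₂/A₁) = ln(78/29) / ln(1350/44.7) = 0.9894 / 3.4079 = 0.2903
c = S₁ / A₁^z = 29 / 44.7^0.2903 = 29 / 3.014 = 9.622

9.62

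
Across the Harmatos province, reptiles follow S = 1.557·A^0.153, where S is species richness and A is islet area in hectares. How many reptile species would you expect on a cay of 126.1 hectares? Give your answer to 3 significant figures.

S = 1.557 × 126.1^0.153 = 1.557 × 2.096 ≈ 3.264

3.26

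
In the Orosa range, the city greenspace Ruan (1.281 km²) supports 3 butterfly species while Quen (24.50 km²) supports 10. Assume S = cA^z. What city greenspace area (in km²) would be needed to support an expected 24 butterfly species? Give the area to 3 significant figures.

z = ln(10/3) / ln(24.5/1.281) = 1.2040 / 2.9510 = 0.4080
c = 3 / 1.281^0.4080 = 3 / 1.106 = 2.712
A = (24/2.712)^(1/0.4080) ⇒ ln A = ln(8.851)/0.4080 = 5.3445
A = e^5.3445 ≈ 209.5 km²

209 km²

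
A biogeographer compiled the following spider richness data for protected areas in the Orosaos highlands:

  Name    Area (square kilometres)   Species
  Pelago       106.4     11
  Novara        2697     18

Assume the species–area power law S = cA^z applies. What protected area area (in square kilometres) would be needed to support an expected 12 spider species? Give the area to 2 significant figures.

z = ln(18/11) / ln(2697/106.4) = 0.4925 / 3.2327 = 0.1523
c = 11 / 106.4^0.1523 = 11 / 2.036 = 5.403
A = (12/5.403)^(1/0.1523) ⇒ ln A = ln(2.221)/0.1523 = 5.2384
A = e^5.2384 ≈ 188.4 square kilometres

190 square kilometres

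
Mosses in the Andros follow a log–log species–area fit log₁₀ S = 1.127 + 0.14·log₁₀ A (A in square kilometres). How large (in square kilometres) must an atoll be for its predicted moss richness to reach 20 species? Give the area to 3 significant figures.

17.5 square kilometres

20 = 13.4 × A^0.14  ⇒  A^0.14 = 20/13.4 = 1.493
ln A = ln(1.493) / 0.14 = 0.4007 / 0.14 = 2.8623
A = e^2.8623 ≈ 17.5 square kilometres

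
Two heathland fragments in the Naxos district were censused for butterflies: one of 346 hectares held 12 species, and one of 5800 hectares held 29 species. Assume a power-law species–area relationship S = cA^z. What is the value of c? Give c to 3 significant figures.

1.93

z = ln(S₂/S₁) / ln(A₂/A₁) = ln(29/12) / ln(5800/346) = 0.8824 / 2.8192 = 0.3130
c = S₁ / A₁^z = 12 / 346^0.3130 = 12 / 6.233 = 1.925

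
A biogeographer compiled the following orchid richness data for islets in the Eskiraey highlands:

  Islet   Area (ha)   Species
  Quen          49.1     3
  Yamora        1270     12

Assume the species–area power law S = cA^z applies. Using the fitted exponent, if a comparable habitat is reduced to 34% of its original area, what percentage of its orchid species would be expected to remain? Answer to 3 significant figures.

z = ln(12/3) / ln(1270/49.1) = 1.3863 / 3.2529 = 0.4262
S_new/S_old = (A_new/A_old)^z = 0.34^0.4262 = exp(0.4262 × -1.0788) = 0.6314

63.1%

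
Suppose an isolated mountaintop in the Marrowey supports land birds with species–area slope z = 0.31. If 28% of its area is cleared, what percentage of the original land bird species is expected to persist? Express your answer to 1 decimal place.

90.3%

S_new/S_old = (A_new/A_old)^z = 0.72^0.31
= exp(0.31 × ln 0.72) = exp(0.31 × -0.3285) = exp(-0.1018) ≈ 0.9032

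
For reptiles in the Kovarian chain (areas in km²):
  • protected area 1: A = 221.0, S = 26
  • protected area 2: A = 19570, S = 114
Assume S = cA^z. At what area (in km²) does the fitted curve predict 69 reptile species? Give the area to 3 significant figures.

z = ln(114/26) / ln(19570/221) = 1.4781 / 4.4836 = 0.3297
c = 26 / 221^0.3297 = 26 / 5.928 = 4.386
A = (69/4.386)^(1/0.3297) ⇒ ln A = ln(15.73)/0.3297 = 8.3587
A = e^8.3587 ≈ 4267 km²

4270 km²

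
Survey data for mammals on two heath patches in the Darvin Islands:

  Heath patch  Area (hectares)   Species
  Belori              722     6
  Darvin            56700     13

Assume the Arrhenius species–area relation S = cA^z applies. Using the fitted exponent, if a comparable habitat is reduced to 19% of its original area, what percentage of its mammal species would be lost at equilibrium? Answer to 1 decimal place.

z = ln(13/6) / ln(56700/722) = 0.7732 / 4.3635 = 0.1772
S_new/S_old = (A_new/A_old)^z = 0.19^0.1772 = exp(0.1772 × -1.6607) = 0.7451
Fraction lost = 1 − 0.7451 = 0.2549

25.5%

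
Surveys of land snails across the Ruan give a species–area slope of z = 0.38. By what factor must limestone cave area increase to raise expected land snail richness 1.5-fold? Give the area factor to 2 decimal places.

(A₂/A₁)^0.38 = 1.5, so A₂/A₁ = 1.5^(1/0.38) = 1.5^2.632
ln(A₂/A₁) = ln 1.5 / 0.38 = 0.4055 / 0.38 = 1.0670
A₂/A₁ = e^1.0670 ≈ 2.907

2.91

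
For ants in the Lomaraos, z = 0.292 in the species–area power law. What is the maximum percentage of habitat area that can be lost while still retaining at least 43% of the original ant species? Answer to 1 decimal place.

Need (A_new/A_old)^0.292 = 0.43, so A_new/A_old = 0.43^(1/0.292) = 0.43^3.425
ln(A_new/A_old) = ln 0.43 / 0.292 = -0.8440 / 0.292 = -2.8903
A_new/A_old = e^-2.8903 ≈ 0.05556
Fraction that can be lost = 1 − 0.05556 = 0.9444

94.4%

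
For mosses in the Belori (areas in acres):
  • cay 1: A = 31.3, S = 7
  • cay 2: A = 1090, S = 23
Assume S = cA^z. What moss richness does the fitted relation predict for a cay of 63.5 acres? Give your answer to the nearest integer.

z = ln(23/7) / ln(1090/31.3) = 1.1896 / 3.5503 = 0.3351
c = 7 / 31.3^0.3351 = 7 / 3.17 = 2.208
S₃ = 2.208 × 63.5^0.3351 = 2.208 × 4.018 ≈ 8.872

9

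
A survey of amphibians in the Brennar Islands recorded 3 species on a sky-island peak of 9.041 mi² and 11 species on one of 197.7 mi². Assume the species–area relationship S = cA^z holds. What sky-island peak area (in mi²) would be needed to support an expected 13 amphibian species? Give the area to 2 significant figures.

290 mi²

z = ln(11/3) / ln(197.7/9.041) = 1.2993 / 3.0850 = 0.4212
c = 3 / 9.041^0.4212 = 3 / 2.528 = 1.187
A = (13/1.187)^(1/0.4212) ⇒ ln A = ln(10.95)/0.4212 = 5.6834
A = e^5.6834 ≈ 293.9 mi²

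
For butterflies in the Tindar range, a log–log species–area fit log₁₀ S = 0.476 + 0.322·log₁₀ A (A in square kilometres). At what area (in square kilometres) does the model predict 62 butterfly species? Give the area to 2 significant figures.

62 = 2.992 × A^0.322  ⇒  A^0.322 = 62/2.992 = 20.72
ln A = ln(20.72) / 0.322 = 3.0311 / 0.322 = 9.4134
A = e^9.4134 ≈ 12251 square kilometres

12000 square kilometres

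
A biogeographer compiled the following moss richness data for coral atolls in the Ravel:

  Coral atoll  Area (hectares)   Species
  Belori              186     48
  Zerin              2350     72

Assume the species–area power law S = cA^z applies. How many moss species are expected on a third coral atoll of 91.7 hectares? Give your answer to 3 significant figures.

42.9

z = ln(72/48) / ln(2350/186) = 0.4055 / 2.5364 = 0.1599
c = 48 / 186^0.1599 = 48 / 2.306 = 20.82
S₃ = 20.82 × 91.7^0.1599 = 20.82 × 2.059 ≈ 42.87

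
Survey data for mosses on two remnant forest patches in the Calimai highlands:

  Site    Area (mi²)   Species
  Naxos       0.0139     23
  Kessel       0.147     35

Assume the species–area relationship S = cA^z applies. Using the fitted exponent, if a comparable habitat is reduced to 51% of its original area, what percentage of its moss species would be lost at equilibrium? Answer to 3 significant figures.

11.3%

z = ln(35/23) / ln(0.147/0.0139) = 0.4199 / 2.3585 = 0.1780
S_new/S_old = (A_new/A_old)^z = 0.51^0.1780 = exp(0.1780 × -0.6733) = 0.887
Fraction lost = 1 − 0.887 = 0.113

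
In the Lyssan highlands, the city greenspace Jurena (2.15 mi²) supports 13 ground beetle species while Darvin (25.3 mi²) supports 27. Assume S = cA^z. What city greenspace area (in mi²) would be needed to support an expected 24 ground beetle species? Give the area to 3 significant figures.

17.0 mi²

z = ln(27/13) / ln(25.3/2.15) = 0.7309 / 2.4653 = 0.2965
c = 13 / 2.15^0.2965 = 13 / 1.255 = 10.36
A = (24/10.36)^(1/0.2965) ⇒ ln A = ln(2.316)/0.2965 = 2.8335
A = e^2.8335 ≈ 17.01 mi²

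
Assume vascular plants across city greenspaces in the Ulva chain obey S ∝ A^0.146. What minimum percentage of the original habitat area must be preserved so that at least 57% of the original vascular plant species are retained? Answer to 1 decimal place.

Need (A_new/A_old)^0.146 = 0.57, so A_new/A_old = 0.57^(1/0.146) = 0.57^6.849
ln(A_new/A_old) = ln 0.57 / 0.146 = -0.5621 / 0.146 = -3.8501
A_new/A_old = e^-3.8501 ≈ 0.02128

2.1%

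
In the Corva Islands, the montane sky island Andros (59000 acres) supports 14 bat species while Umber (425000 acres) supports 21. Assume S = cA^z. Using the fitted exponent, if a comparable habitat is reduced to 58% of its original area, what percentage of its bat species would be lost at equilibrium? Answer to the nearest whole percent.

11%

z = ln(21/14) / ln(425000/59000) = 0.4055 / 1.9746 = 0.2053
S_new/S_old = (A_new/A_old)^z = 0.58^0.2053 = exp(0.2053 × -0.5447) = 0.8942
Fraction lost = 1 − 0.8942 = 0.1058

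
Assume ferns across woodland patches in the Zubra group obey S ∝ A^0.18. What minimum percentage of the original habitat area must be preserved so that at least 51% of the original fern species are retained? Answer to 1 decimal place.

2.4%

Need (A_new/A_old)^0.18 = 0.51, so A_new/A_old = 0.51^(1/0.18) = 0.51^5.556
ln(A_new/A_old) = ln 0.51 / 0.18 = -0.6733 / 0.18 = -3.7408
A_new/A_old = e^-3.7408 ≈ 0.02374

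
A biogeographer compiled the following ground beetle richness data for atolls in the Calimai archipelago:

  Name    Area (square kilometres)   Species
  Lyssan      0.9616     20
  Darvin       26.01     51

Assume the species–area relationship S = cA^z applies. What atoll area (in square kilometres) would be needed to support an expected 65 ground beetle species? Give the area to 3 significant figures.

61.1 square kilometres

z = ln(51/20) / ln(26.01/0.9616) = 0.9361 / 3.2976 = 0.2839
c = 20 / 0.9616^0.2839 = 20 / 0.9889 = 20.22
A = (65/20.22)^(1/0.2839) ⇒ ln A = ln(3.214)/0.2839 = 4.1130
A = e^4.1130 ≈ 61.13 square kilometres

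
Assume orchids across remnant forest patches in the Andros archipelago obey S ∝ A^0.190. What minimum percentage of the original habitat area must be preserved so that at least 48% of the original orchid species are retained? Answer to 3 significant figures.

2.10%

Need (A_new/A_old)^0.19 = 0.48, so A_new/A_old = 0.48^(1/0.19) = 0.48^5.263
ln(A_new/A_old) = ln 0.48 / 0.19 = -0.7340 / 0.19 = -3.8630
A_new/A_old = e^-3.8630 ≈ 0.021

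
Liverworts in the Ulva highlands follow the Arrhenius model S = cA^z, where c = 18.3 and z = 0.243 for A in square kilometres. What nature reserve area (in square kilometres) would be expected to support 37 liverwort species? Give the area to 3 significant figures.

18.1 square kilometres

37 = 18.3 × A^0.243  ⇒  A^0.243 = 37/18.3 = 2.022
ln A = ln(2.022) / 0.243 = 0.7040 / 0.243 = 2.8972
A = e^2.8972 ≈ 18.12 square kilometres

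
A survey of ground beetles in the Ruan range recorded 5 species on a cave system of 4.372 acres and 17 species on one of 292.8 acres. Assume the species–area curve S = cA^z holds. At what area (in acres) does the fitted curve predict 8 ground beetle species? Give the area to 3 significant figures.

z = ln(17/5) / ln(292.8/4.372) = 1.2238 / 4.2043 = 0.2911
c = 5 / 4.372^0.2911 = 5 / 1.536 = 3.254
A = (8/3.254)^(1/0.2911) ⇒ ln A = ln(2.458)/0.2911 = 3.0899
A = e^3.0899 ≈ 21.98 acres

22.0 acres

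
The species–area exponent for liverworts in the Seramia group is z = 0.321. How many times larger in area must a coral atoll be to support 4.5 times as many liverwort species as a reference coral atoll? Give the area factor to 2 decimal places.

(A₂/A₁)^0.321 = 4.5, so A₂/A₁ = 4.5^(1/0.321) = 4.5^3.115
ln(A₂/A₁) = ln 4.5 / 0.321 = 1.5041 / 0.321 = 4.6856
A₂/A₁ = e^4.6856 ≈ 108.4

108.38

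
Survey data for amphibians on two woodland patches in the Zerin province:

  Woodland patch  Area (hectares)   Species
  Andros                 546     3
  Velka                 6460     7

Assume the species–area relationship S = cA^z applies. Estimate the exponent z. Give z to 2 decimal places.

0.34

Taking logs: ln S = ln c + z ln A, so z = (ln S₂ − ln S₁)/(ln A₂ − ln A₁).
z = ln(7/3) / ln(6460/546) = ln(2.333) / ln(11.83) = 0.8473 / 2.4708 = 0.3429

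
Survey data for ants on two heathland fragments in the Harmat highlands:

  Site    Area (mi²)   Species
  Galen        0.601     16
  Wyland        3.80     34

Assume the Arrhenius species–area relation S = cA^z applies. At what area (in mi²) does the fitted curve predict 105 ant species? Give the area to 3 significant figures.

60.0 mi²

z = ln(34/16) / ln(3.8/0.601) = 0.7538 / 1.8442 = 0.4087
c = 16 / 0.601^0.4087 = 16 / 0.8121 = 19.7
A = (105/19.7)^(1/0.4087) ⇒ ln A = ln(5.33)/0.4087 = 4.0938
A = e^4.0938 ≈ 59.97 mi²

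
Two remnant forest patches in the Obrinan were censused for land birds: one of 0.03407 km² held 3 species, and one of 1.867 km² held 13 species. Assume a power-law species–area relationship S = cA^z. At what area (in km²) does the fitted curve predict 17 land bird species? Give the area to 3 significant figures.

3.88 km²

z = ln(13/3) / ln(1.867/0.03407) = 1.4663 / 4.0037 = 0.3662
c = 3 / 0.03407^0.3662 = 3 / 0.2901 = 10.34
A = (17/10.34)^(1/0.3662) ⇒ ln A = ln(1.644)/0.3662 = 1.3568
A = e^1.3568 ≈ 3.884 km²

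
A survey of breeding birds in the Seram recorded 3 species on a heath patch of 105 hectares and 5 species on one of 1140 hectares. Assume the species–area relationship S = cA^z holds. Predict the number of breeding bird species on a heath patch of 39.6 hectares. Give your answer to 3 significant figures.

2.43

z = ln(5/3) / ln(1140/105) = 0.5108 / 2.3848 = 0.2142
c = 3 / 105^0.2142 = 3 / 2.71 = 1.107
S₃ = 1.107 × 39.6^0.2142 = 1.107 × 2.199 ≈ 2.434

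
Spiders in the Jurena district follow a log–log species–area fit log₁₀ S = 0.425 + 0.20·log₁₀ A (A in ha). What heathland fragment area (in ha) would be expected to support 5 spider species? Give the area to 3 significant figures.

23.4 ha

5 = 2.661 × A^0.2  ⇒  A^0.2 = 5/2.661 = 1.879
ln A = ln(1.879) / 0.2 = 0.6308 / 0.2 = 3.1542
A = e^3.1542 ≈ 23.43 ha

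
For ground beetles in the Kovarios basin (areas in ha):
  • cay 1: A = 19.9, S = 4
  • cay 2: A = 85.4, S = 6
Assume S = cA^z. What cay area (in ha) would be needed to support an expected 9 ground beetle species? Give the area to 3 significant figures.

z = ln(6/4) / ln(85.4/19.9) = 0.4055 / 1.4566 = 0.2784
c = 4 / 19.9^0.2784 = 4 / 2.299 = 1.74
A = (9/1.74)^(1/0.2784) ⇒ ln A = ln(5.173)/0.2784 = 5.9040
A = e^5.9040 ≈ 366.5 ha

366 ha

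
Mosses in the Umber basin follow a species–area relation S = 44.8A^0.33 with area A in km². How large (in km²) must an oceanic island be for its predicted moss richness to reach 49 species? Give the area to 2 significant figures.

1.3 km²

49 = 44.8 × A^0.33  ⇒  A^0.33 = 49/44.8 = 1.094
ln A = ln(1.094) / 0.33 = 0.0896 / 0.33 = 0.2716
A = e^0.2716 ≈ 1.312 km²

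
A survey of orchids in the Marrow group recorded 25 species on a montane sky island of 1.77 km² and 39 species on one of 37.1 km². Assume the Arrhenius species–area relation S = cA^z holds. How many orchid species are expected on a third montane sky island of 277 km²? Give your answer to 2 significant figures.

52

z = ln(39/25) / ln(37.1/1.77) = 0.4447 / 3.0426 = 0.1462
c = 25 / 1.77^0.1462 = 25 / 1.087 = 23
S₃ = 23 × 277^0.1462 = 23 × 2.275 ≈ 52.32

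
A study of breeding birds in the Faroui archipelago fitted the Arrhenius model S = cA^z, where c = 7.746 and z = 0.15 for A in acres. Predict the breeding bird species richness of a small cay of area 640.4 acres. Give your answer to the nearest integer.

S = 7.746 × 640.4^0.15 = 7.746 × 2.636 ≈ 20.42

20 species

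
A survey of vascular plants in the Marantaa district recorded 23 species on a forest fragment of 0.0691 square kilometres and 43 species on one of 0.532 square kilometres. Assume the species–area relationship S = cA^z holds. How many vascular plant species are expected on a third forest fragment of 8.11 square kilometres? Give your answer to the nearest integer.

99

z = ln(43/23) / ln(0.532/0.0691) = 0.6257 / 2.0411 = 0.3066
c = 23 / 0.0691^0.3066 = 23 / 0.4408 = 52.18
S₃ = 52.18 × 8.11^0.3066 = 52.18 × 1.9 ≈ 99.12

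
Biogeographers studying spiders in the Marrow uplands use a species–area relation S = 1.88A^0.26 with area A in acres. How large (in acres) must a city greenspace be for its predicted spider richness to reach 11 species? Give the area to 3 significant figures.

893 acres

11 = 1.88 × A^0.26  ⇒  A^0.26 = 11/1.88 = 5.851
ln A = ln(5.851) / 0.26 = 1.7666 / 0.26 = 6.7947
A = e^6.7947 ≈ 893.1 acres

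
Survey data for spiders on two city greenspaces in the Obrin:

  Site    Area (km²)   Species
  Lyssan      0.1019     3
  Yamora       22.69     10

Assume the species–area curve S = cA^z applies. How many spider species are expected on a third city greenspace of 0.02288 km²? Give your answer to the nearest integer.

z = ln(10/3) / ln(22.69/0.1019) = 1.2040 / 5.4057 = 0.2227
c = 3 / 0.1019^0.2227 = 3 / 0.6013 = 4.989
S₃ = 4.989 × 0.02288^0.2227 = 4.989 × 0.4311 ≈ 2.151

2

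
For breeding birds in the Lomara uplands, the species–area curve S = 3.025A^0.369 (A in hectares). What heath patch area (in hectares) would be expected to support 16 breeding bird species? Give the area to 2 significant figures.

16 = 3.025 × A^0.369  ⇒  A^0.369 = 16/3.025 = 5.289
ln A = ln(5.289) / 0.369 = 1.6657 / 0.369 = 4.5140
A = e^4.5140 ≈ 91.29 hectares

91 hectares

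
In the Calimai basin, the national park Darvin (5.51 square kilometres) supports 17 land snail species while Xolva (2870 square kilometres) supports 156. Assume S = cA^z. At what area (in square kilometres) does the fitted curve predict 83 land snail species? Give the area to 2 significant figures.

z = ln(156/17) / ln(2870/5.51) = 2.2166 / 6.2555 = 0.3544
c = 17 / 5.51^0.3544 = 17 / 1.831 = 9.286
A = (83/9.286)^(1/0.3544) ⇒ ln A = ln(8.938)/0.3544 = 6.1813
A = e^6.1813 ≈ 483.6 square kilometres

480 square kilometres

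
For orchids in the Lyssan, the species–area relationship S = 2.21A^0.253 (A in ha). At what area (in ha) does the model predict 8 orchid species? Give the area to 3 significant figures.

162 ha

8 = 2.21 × A^0.253  ⇒  A^0.253 = 8/2.21 = 3.62
ln A = ln(3.62) / 0.253 = 1.2864 / 0.253 = 5.0848
A = e^5.0848 ≈ 161.5 ha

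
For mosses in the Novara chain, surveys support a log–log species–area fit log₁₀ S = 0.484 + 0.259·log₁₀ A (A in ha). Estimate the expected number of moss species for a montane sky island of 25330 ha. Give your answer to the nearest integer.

S = 3.048 × 25330^0.259
ln S = ln 3.048 + 0.259 × ln 25330 = 1.1145 + 0.259 × 10.1397 = 3.7406
S = e^3.7406 ≈ 42.13

42 species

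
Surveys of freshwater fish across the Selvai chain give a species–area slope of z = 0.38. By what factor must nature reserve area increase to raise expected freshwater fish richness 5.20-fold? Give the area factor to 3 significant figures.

(A₂/A₁)^0.38 = 5.2, so A₂/A₁ = 5.2^(1/0.38) = 5.2^2.632
ln(A₂/A₁) = ln 5.2 / 0.38 = 1.6487 / 0.38 = 4.3386
A₂/A₁ = e^4.3386 ≈ 76.6

76.6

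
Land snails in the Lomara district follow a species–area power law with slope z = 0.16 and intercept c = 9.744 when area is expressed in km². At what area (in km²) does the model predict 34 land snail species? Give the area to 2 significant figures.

2500 km²

34 = 9.744 × A^0.16  ⇒  A^0.16 = 34/9.744 = 3.489
ln A = ln(3.489) / 0.16 = 1.2497 / 0.16 = 7.8107
A = e^7.8107 ≈ 2467 km²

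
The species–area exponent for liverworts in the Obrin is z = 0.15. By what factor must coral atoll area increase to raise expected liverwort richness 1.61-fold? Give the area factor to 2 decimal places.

(A₂/A₁)^0.15 = 1.61, so A₂/A₁ = 1.61^(1/0.15) = 1.61^6.667
ln(A₂/A₁) = ln 1.61 / 0.15 = 0.4762 / 0.15 = 3.1749
A₂/A₁ = e^3.1749 ≈ 23.92

23.92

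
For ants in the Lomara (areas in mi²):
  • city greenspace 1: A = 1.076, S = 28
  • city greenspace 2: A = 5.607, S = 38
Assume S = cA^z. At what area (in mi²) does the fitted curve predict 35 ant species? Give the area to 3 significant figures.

3.59 mi²

z = ln(38/28) / ln(5.607/1.076) = 0.3054 / 1.6508 = 0.1850
c = 28 / 1.076^0.1850 = 28 / 1.014 = 27.62
A = (35/27.62)^(1/0.1850) ⇒ ln A = ln(1.267)/0.1850 = 1.2795
A = e^1.2795 ≈ 3.595 mi²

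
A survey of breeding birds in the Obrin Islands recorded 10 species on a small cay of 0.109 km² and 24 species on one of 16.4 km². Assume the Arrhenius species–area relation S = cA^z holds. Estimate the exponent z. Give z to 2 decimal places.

Taking logs: ln S = ln c + z ln A, so z = (ln S₂ − ln S₁)/(ln A₂ − ln A₁).
z = ln(24/10) / ln(16.4/0.109) = ln(2.4) / ln(150.5) = 0.8755 / 5.0137 = 0.1746

0.17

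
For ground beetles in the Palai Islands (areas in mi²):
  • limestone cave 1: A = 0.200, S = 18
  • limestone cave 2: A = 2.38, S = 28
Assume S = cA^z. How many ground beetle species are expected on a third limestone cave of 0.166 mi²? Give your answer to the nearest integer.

17

z = ln(28/18) / ln(2.38/0.2) = 0.4418 / 2.4765 = 0.1784
c = 18 / 0.2^0.1784 = 18 / 0.7504 = 23.99
S₃ = 23.99 × 0.166^0.1784 = 23.99 × 0.7259 ≈ 17.41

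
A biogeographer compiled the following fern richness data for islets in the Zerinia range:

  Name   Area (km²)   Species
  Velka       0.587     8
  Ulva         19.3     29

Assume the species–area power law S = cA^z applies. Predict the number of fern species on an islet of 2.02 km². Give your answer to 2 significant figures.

z = ln(29/8) / ln(19.3/0.587) = 1.2879 / 3.4928 = 0.3687
c = 8 / 0.587^0.3687 = 8 / 0.8217 = 9.736
S₃ = 9.736 × 2.02^0.3687 = 9.736 × 1.296 ≈ 12.62

13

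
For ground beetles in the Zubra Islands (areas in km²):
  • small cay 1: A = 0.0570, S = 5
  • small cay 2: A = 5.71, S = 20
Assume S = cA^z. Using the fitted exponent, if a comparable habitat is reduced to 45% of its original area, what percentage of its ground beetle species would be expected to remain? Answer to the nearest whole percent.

79%

z = ln(20/5) / ln(5.71/0.057) = 1.3863 / 4.6069 = 0.3009
S_new/S_old = (A_new/A_old)^z = 0.45^0.3009 = exp(0.3009 × -0.7985) = 0.7864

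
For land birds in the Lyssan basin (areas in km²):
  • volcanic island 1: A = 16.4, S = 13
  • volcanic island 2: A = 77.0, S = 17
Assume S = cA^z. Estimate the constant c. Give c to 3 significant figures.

8.00

z = ln(S₂/S₁) / ln(A₂/A₁) = ln(17/13) / ln(77/16.4) = 0.2683 / 1.5465 = 0.1735
c = S₁ / A₁^z = 13 / 16.4^0.1735 = 13 / 1.625 = 8.002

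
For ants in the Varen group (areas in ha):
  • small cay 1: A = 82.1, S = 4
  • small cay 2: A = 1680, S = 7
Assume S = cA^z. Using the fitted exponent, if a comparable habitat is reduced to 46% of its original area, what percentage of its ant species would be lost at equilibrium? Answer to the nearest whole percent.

13%

z = ln(7/4) / ln(1680/82.1) = 0.5596 / 3.0186 = 0.1854
S_new/S_old = (A_new/A_old)^z = 0.46^0.1854 = exp(0.1854 × -0.7765) = 0.8659
Fraction lost = 1 − 0.8659 = 0.1341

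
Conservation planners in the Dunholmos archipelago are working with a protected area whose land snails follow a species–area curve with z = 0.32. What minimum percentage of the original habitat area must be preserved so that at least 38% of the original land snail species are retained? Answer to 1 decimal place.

4.9%

Need (A_new/A_old)^0.32 = 0.38, so A_new/A_old = 0.38^(1/0.32) = 0.38^3.125
ln(A_new/A_old) = ln 0.38 / 0.32 = -0.9676 / 0.32 = -3.0237
A_new/A_old = e^-3.0237 ≈ 0.04862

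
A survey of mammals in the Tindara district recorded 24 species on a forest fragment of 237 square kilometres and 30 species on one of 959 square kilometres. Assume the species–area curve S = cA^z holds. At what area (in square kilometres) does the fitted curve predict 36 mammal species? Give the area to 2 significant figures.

z = ln(30/24) / ln(959/237) = 0.2231 / 1.3978 = 0.1596
c = 24 / 237^0.1596 = 24 / 2.394 = 10.03
A = (36/10.03)^(1/0.1596) ⇒ ln A = ln(3.591)/0.1596 = 8.0080
A = e^8.0080 ≈ 3005 square kilometres

3000 square kilometres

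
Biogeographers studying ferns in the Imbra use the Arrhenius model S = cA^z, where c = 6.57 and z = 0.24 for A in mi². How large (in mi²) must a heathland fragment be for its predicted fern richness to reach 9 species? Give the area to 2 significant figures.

3.7 mi²

9 = 6.57 × A^0.24  ⇒  A^0.24 = 9/6.57 = 1.37
ln A = ln(1.37) / 0.24 = 0.3147 / 0.24 = 1.3113
A = e^1.3113 ≈ 3.711 mi²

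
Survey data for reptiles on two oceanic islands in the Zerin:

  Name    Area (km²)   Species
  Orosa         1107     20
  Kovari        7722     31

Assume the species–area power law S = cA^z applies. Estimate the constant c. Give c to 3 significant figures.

z = ln(S₂/S₁) / ln(A₂/A₁) = ln(31/20) / ln(7722/1107) = 0.4383 / 1.9424 = 0.2256
c = S₁ / A₁^z = 20 / 1107^0.2256 = 20 / 4.862 = 4.113

4.11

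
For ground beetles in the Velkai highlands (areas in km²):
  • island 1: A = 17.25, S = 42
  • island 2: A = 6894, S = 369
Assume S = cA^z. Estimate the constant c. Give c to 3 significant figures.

14.9

z = ln(S₂/S₁) / ln(A₂/A₁) = ln(369/42) / ln(6894/17.25) = 2.1731 / 5.9906 = 0.3628
c = S₁ / A₁^z = 42 / 17.25^0.3628 = 42 / 2.81 = 14.95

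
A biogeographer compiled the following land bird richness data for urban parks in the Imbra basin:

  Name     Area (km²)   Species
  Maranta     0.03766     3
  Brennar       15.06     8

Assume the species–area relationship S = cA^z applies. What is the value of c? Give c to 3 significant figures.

5.13

z = ln(S₂/S₁) / ln(A₂/A₁) = ln(8/3) / ln(15.06/0.03766) = 0.9808 / 5.9912 = 0.1637
c = S₁ / A₁^z = 3 / 0.03766^0.1637 = 3 / 0.5846 = 5.132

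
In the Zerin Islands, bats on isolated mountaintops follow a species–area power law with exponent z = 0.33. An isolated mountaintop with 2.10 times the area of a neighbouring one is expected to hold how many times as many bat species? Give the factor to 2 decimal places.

1.28

S₂/S₁ = (A₂/A₁)^z = 2.1^0.33
ln(S₂/S₁) = 0.33 × ln 2.1 = 0.33 × 0.7419 = 0.2448
S₂/S₁ = e^0.2448 ≈ 1.277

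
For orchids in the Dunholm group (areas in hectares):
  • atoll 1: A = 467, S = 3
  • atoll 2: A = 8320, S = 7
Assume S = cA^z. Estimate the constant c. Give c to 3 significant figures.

0.492

z = ln(S₂/S₁) / ln(A₂/A₁) = ln(7/3) / ln(8320/467) = 0.8473 / 2.8801 = 0.2942
c = S₁ / A₁^z = 3 / 467^0.2942 = 3 / 6.099 = 0.4918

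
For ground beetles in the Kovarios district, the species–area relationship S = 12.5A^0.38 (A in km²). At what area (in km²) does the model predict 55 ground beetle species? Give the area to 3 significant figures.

55 = 12.5 × A^0.38  ⇒  A^0.38 = 55/12.5 = 4.4
ln A = ln(4.4) / 0.38 = 1.4816 / 0.38 = 3.8990
A = e^3.8990 ≈ 49.35 km²

49.4 km²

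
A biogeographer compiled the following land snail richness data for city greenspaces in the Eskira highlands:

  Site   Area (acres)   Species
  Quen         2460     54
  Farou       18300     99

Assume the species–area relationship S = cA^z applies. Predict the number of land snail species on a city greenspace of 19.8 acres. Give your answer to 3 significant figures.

z = ln(99/54) / ln(18300/2460) = 0.6061 / 2.0067 = 0.3021
c = 54 / 2460^0.3021 = 54 / 10.57 = 5.107
S₃ = 5.107 × 19.8^0.3021 = 5.107 × 2.464 ≈ 12.58

12.6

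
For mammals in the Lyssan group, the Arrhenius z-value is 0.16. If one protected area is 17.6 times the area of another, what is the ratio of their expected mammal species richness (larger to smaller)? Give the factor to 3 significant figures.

1.58

S₂/S₁ = (A₂/A₁)^z = 17.6^0.16
ln(S₂/S₁) = 0.16 × ln 17.6 = 0.16 × 2.8679 = 0.4589
S₂/S₁ = e^0.4589 ≈ 1.582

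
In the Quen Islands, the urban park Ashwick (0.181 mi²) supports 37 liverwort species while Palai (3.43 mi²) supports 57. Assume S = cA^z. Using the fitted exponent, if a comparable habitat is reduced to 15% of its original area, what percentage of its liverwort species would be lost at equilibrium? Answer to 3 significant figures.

z = ln(57/37) / ln(3.43/0.181) = 0.4321 / 2.9418 = 0.1469
S_new/S_old = (A_new/A_old)^z = 0.15^0.1469 = exp(0.1469 × -1.8971) = 0.7568
Fraction lost = 1 − 0.7568 = 0.2432

24.3%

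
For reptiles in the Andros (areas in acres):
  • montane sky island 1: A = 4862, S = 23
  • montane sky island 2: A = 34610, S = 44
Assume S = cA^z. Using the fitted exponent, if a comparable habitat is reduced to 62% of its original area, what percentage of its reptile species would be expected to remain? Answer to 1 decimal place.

85.4%

z = ln(44/23) / ln(34610/4862) = 0.6487 / 1.9627 = 0.3305
S_new/S_old = (A_new/A_old)^z = 0.62^0.3305 = exp(0.3305 × -0.4780) = 0.8539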